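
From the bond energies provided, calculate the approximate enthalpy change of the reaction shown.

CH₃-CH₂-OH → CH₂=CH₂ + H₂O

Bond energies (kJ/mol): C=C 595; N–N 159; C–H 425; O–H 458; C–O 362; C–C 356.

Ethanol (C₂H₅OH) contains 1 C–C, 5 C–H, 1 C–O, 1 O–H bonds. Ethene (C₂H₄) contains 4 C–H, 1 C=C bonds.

ΔH ≈ +90 kJ

Bonds broken (reactants):
  C–C: 1 × 356 = 356
  C–H: 5 × 425 = 2125
  C–O: 1 × 362 = 362
  O–H: 1 × 458 = 458
  Σ(broken) = 3301 kJ
Bonds formed (products):
  C–H: 4 × 425 = 1700
  C=C: 1 × 595 = 595
  O–H: 2 × 458 = 916
  Σ(formed) = 3211 kJ
ΔH = Σ(broken) − Σ(formed) = 3301 − 3211 = +90 kJ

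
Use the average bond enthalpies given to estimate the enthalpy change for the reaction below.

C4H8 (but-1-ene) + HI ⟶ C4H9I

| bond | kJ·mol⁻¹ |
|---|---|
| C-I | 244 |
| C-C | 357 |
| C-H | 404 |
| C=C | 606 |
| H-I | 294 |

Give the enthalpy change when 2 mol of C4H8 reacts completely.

Bonds broken (reactants):
  C-C: 2 × 357 = 714
  C-H: 8 × 404 = 3232
  C=C: 1 × 606 = 606
  H-I: 1 × 294 = 294
  Σ(broken) = 4846 kJ
Bonds formed (products):
  C-C: 3 × 357 = 1071
  C-H: 9 × 404 = 3636
  C-I: 1 × 244 = 244
  Σ(formed) = 4951 kJ
ΔH = Σ(broken) − Σ(formed) = 4846 − 4951 = −105 kJ
For 2× the reaction as written: 2 × (−105) = −210 kJ

ΔH = −210 kJ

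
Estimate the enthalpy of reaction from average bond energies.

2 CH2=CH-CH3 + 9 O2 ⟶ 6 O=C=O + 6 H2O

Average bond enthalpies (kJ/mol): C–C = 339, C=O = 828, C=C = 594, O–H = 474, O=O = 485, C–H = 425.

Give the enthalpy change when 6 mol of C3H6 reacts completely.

Bonds broken (reactants):
  C–C: 2 × 339 = 678
  C–H: 12 × 425 = 5100
  C=C: 2 × 594 = 1188
  O=O: 9 × 485 = 4365
  Σ(broken) = 11331 kJ
Bonds formed (products):
  C=O: 12 × 828 = 9936
  O–H: 12 × 474 = 5688
  Σ(formed) = 15624 kJ
ΔH = Σ(broken) − Σ(formed) = 11331 − 15624 = −4293 kJ
For 3× the reaction as written: 3 × (−4293) = −12879 kJ

ΔH = −12879 kJ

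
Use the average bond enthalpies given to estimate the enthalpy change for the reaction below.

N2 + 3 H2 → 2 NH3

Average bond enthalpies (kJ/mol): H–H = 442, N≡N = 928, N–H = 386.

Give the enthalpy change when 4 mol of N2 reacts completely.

ΔH = −248 kJ

Bonds broken (reactants):
  H–H: 3 × 442 = 1326
  N≡N: 1 × 928 = 928
  Σ(broken) = 2254 kJ
Bonds formed (products):
  N–H: 6 × 386 = 2316
  Σ(formed) = 2316 kJ
ΔH = Σ(broken) − Σ(formed) = 2254 − 2316 = −62 kJ
For 4× the reaction as written: 4 × (−62) = −248 kJ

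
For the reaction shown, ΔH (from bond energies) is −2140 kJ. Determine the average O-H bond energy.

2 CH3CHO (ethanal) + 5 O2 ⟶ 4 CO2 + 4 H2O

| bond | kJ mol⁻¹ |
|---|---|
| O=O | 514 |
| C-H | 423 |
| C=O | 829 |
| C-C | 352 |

Let D be the O-H bond energy.
Σ(broken) = 2×352 + 8×423 + 2×829 + 5×514 = 8316
Σ(formed) = 8×829 + 8×D = 6632 + 8D
ΔH = Σ(broken) − Σ(formed) = (8316) − (6632 + 8D) = +1684 − 8D
Setting this equal to −2140 kJ gives 8D = 3824, so D = 478 kJ/mol.

D(O-H) ≈ 478 kJ/mol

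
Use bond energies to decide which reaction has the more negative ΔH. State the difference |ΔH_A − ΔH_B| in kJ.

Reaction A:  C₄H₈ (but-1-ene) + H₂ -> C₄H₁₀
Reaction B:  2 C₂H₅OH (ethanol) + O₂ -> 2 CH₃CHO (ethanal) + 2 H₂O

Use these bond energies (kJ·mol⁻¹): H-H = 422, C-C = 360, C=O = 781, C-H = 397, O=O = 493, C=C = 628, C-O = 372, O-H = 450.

Reaction A:
  Bonds broken (reactants):
    C-C: 2 × 360 = 720
    C-H: 8 × 397 = 3176
    C=C: 1 × 628 = 628
    H-H: 1 × 422 = 422
    Σ(broken) = 4946 kJ
  Bonds formed (products):
    C-C: 3 × 360 = 1080
    C-H: 10 × 397 = 3970
    Σ(formed) = 5050 kJ
  ΔH_A = 4946 − 5050 = −104 kJ
Reaction B:
  Bonds broken (reactants):
    C-C: 2 × 360 = 720
    C-H: 10 × 397 = 3970
    C-O: 2 × 372 = 744
    O-H: 2 × 450 = 900
    O=O: 1 × 493 = 493
    Σ(broken) = 6827 kJ
  Bonds formed (products):
    C-C: 2 × 360 = 720
    C-H: 8 × 397 = 3176
    C=O: 2 × 781 = 1562
    O-H: 4 × 450 = 1800
    Σ(formed) = 7258 kJ
  ΔH_B = 6827 − 7258 = −431 kJ
ΔH_A − ΔH_B = +327 kJ, so reaction B has the more negative ΔH; |ΔH_A − ΔH_B| = 327 kJ.

Reaction B, by 327 kJ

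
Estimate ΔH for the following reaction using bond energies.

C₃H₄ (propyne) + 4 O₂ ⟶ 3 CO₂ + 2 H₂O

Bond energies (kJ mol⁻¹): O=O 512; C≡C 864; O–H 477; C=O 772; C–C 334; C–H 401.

ΔH ≈ −1690 kJ

Bonds broken (reactants):
  C≡C: 1 × 864 = 864
  C–C: 1 × 334 = 334
  C–H: 4 × 401 = 1604
  O=O: 4 × 512 = 2048
  Σ(broken) = 4850 kJ
Bonds formed (products):
  C=O: 6 × 772 = 4632
  O–H: 4 × 477 = 1908
  Σ(formed) = 6540 kJ
ΔH = Σ(broken) − Σ(formed) = 4850 − 6540 = −1690 kJ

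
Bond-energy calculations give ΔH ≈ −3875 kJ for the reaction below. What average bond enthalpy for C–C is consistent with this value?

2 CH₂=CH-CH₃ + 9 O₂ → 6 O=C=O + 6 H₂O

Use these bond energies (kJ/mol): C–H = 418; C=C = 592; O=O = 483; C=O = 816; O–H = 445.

Let D be the C–C bond energy.
Σ(broken) = 2×D + 12×418 + 2×592 + 9×483 = 10547 + 2D
Σ(formed) = 12×816 + 12×445 = 15132
ΔH = Σ(broken) − Σ(formed) = (10547 + 2D) − (15132) = −4585 + 2D
Setting this equal to −3875 kJ gives 2D = 710, so D = 355 kJ/mol.

D(C–C) ≈ 355 kJ/mol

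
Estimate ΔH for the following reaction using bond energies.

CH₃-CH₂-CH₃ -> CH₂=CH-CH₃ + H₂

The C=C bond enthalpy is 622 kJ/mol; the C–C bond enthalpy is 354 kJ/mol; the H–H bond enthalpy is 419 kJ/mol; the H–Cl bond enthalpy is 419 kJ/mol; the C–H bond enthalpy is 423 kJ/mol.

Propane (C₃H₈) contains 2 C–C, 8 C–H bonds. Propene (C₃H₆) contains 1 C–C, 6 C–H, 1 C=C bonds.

Bonds broken (reactants):
  C–C: 2 × 354 = 708
  C–H: 8 × 423 = 3384
  Σ(broken) = 4092 kJ
Bonds formed (products):
  C–C: 1 × 354 = 354
  C–H: 6 × 423 = 2538
  C=C: 1 × 622 = 622
  H–H: 1 × 419 = 419
  Σ(formed) = 3933 kJ
ΔH = Σ(broken) − Σ(formed) = 4092 − 3933 = +159 kJ

ΔH ≈ +159 kJ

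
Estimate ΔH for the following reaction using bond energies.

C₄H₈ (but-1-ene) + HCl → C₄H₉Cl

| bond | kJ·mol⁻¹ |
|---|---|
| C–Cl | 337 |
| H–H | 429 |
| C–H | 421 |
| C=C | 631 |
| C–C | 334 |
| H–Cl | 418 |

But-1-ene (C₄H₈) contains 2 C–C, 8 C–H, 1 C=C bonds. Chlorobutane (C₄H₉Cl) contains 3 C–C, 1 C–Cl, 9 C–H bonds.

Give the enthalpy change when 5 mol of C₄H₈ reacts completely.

ΔH = −215 kJ

Bonds broken (reactants):
  C–C: 2 × 334 = 668
  C–H: 8 × 421 = 3368
  C=C: 1 × 631 = 631
  H–Cl: 1 × 418 = 418
  Σ(broken) = 5085 kJ
Bonds formed (products):
  C–C: 3 × 334 = 1002
  C–Cl: 1 × 337 = 337
  C–H: 9 × 421 = 3789
  Σ(formed) = 5128 kJ
ΔH = Σ(broken) − Σ(formed) = 5085 − 5128 = −43 kJ
For 5× the reaction as written: 5 × (−43) = −215 kJ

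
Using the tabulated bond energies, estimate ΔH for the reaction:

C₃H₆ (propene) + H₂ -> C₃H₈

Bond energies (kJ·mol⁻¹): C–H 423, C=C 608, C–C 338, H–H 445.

Bonds broken (reactants):
  C–C: 1 × 338 = 338
  C–H: 6 × 423 = 2538
  C=C: 1 × 608 = 608
  H–H: 1 × 445 = 445
  Σ(broken) = 3929 kJ
Bonds formed (products):
  C–C: 2 × 338 = 676
  C–H: 8 × 423 = 3384
  Σ(formed) = 4060 kJ
ΔH = Σ(broken) − Σ(formed) = 3929 − 4060 = −131 kJ

ΔH ≈ −131 kJ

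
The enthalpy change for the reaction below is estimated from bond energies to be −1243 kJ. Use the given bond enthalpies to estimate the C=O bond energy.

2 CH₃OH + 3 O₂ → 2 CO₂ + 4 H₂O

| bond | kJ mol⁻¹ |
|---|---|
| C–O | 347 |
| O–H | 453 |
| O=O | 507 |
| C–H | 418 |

Let D be the C=O bond energy.
Σ(broken) = 6×418 + 2×347 + 2×453 + 3×507 = 5629
Σ(formed) = 4×D + 8×453 = 3624 + 4D
ΔH = Σ(broken) − Σ(formed) = (5629) − (3624 + 4D) = +2005 − 4D
Setting this equal to −1243 kJ gives 4D = 3248, so D = 812 kJ/mol.

D(C=O) ≈ 812 kJ/mol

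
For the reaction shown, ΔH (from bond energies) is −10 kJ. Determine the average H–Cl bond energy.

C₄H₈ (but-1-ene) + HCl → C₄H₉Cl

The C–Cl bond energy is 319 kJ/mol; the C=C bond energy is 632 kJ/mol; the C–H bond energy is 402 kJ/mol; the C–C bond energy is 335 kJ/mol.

D(H–Cl) ≈ 414 kJ/mol

Let D be the H–Cl bond energy.
Σ(broken) = 2×335 + 8×402 + 1×632 + 1×D = 4518 + D
Σ(formed) = 3×335 + 1×319 + 9×402 = 4942
ΔH = Σ(broken) − Σ(formed) = (4518 + D) − (4942) = −424 + D
Setting this equal to −10 kJ gives D = 414 kJ/mol.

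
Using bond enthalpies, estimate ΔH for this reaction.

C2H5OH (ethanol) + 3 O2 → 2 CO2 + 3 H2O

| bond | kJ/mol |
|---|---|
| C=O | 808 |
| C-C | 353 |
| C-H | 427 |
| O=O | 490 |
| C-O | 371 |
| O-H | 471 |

Bonds broken (reactants):
  C-C: 1 × 353 = 353
  C-H: 5 × 427 = 2135
  C-O: 1 × 371 = 371
  O-H: 1 × 471 = 471
  O=O: 3 × 490 = 1470
  Σ(broken) = 4800 kJ
Bonds formed (products):
  C=O: 4 × 808 = 3232
  O-H: 6 × 471 = 2826
  Σ(formed) = 6058 kJ
ΔH = Σ(broken) − Σ(formed) = 4800 − 6058 = −1258 kJ

ΔH ≈ −1258 kJ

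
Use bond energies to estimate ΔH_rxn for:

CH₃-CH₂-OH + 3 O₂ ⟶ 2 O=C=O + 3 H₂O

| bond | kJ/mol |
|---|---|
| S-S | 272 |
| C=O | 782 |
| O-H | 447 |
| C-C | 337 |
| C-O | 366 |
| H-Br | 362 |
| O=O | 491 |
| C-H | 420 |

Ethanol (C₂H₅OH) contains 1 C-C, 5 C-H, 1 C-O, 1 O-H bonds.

ΔH ≈ −1087 kJ

Bonds broken (reactants):
  C-C: 1 × 337 = 337
  C-H: 5 × 420 = 2100
  C-O: 1 × 366 = 366
  O-H: 1 × 447 = 447
  O=O: 3 × 491 = 1473
  Σ(broken) = 4723 kJ
Bonds formed (products):
  C=O: 4 × 782 = 3128
  O-H: 6 × 447 = 2682
  Σ(formed) = 5810 kJ
ΔH = Σ(broken) − Σ(formed) = 4723 − 5810 = −1087 kJ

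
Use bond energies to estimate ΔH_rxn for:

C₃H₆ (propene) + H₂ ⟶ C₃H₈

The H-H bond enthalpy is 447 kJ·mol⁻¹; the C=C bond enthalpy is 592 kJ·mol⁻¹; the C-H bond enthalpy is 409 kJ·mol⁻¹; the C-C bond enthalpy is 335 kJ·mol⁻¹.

Bonds broken (reactants):
  C-C: 1 × 335 = 335
  C-H: 6 × 409 = 2454
  C=C: 1 × 592 = 592
  H-H: 1 × 447 = 447
  Σ(broken) = 3828 kJ
Bonds formed (products):
  C-C: 2 × 335 = 670
  C-H: 8 × 409 = 3272
  Σ(formed) = 3942 kJ
ΔH = Σ(broken) − Σ(formed) = 3828 − 3942 = −114 kJ

ΔH ≈ −114 kJ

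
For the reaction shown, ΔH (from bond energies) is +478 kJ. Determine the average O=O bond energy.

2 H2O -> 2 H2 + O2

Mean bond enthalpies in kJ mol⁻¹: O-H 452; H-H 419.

Let D be the O=O bond energy.
Σ(broken) = 4×452 = 1808
Σ(formed) = 2×419 + 1×D = 838 + D
ΔH = Σ(broken) − Σ(formed) = (1808) − (838 + D) = +970 − D
Setting this equal to +478 kJ gives D = 492 kJ/mol.

D(O=O) ≈ 492 kJ/mol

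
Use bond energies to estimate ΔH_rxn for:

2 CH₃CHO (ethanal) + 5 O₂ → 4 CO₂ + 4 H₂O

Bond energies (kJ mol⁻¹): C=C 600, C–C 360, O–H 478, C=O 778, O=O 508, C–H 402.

ΔH ≈ −2016 kJ

Bonds broken (reactants):
  C–C: 2 × 360 = 720
  C–H: 8 × 402 = 3216
  C=O: 2 × 778 = 1556
  O=O: 5 × 508 = 2540
  Σ(broken) = 8032 kJ
Bonds formed (products):
  C=O: 8 × 778 = 6224
  O–H: 8 × 478 = 3824
  Σ(formed) = 10048 kJ
ΔH = Σ(broken) − Σ(formed) = 8032 − 10048 = −2016 kJ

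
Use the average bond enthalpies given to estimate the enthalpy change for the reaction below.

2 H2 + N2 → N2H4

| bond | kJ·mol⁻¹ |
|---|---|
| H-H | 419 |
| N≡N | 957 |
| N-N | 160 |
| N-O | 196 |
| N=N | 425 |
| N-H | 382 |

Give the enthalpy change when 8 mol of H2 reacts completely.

Bonds broken (reactants):
  H-H: 2 × 419 = 838
  N≡N: 1 × 957 = 957
  Σ(broken) = 1795 kJ
Bonds formed (products):
  N-H: 4 × 382 = 1528
  N-N: 1 × 160 = 160
  Σ(formed) = 1688 kJ
ΔH = Σ(broken) − Σ(formed) = 1795 − 1688 = +107 kJ
For 4× the reaction as written: 4 × (+107) = +428 kJ

ΔH = +428 kJ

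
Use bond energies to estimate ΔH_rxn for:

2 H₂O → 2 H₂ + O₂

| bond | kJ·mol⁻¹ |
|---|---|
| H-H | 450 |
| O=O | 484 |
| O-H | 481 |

ΔH ≈ +540 kJ

Bonds broken (reactants):
  O-H: 4 × 481 = 1924
  Σ(broken) = 1924 kJ
Bonds formed (products):
  H-H: 2 × 450 = 900
  O=O: 1 × 484 = 484
  Σ(formed) = 1384 kJ
ΔH = Σ(broken) − Σ(formed) = 1924 − 1384 = +540 kJ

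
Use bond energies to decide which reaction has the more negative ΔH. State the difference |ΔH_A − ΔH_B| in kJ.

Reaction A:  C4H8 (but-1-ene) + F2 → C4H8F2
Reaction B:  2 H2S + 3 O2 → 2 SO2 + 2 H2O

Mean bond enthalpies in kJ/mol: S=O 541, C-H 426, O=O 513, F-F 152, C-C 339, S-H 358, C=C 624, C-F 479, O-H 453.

Reaction B, by 484 kJ

Reaction A:
  Bonds broken (reactants):
    C-C: 2 × 339 = 678
    C-H: 8 × 426 = 3408
    C=C: 1 × 624 = 624
    F-F: 1 × 152 = 152
    Σ(broken) = 4862 kJ
  Bonds formed (products):
    C-C: 3 × 339 = 1017
    C-F: 2 × 479 = 958
    C-H: 8 × 426 = 3408
    Σ(formed) = 5383 kJ
  ΔH_A = 4862 − 5383 = −521 kJ
Reaction B:
  Bonds broken (reactants):
    O=O: 3 × 513 = 1539
    S-H: 4 × 358 = 1432
    Σ(broken) = 2971 kJ
  Bonds formed (products):
    O-H: 4 × 453 = 1812
    S=O: 4 × 541 = 2164
    Σ(formed) = 3976 kJ
  ΔH_B = 2971 − 3976 = −1005 kJ
ΔH_A − ΔH_B = +484 kJ, so reaction B has the more negative ΔH; |ΔH_A − ΔH_B| = 484 kJ.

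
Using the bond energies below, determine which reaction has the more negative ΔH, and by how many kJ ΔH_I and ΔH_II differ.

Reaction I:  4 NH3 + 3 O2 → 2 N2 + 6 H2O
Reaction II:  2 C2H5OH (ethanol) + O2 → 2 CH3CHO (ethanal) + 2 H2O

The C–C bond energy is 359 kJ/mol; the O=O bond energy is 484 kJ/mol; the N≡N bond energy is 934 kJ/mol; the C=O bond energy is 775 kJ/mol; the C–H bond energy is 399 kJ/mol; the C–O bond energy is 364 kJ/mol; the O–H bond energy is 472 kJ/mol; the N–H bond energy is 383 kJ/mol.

Reaction I, by 1000 kJ

Reaction I:
  Bonds broken (reactants):
    N–H: 12 × 383 = 4596
    O=O: 3 × 484 = 1452
    Σ(broken) = 6048 kJ
  Bonds formed (products):
    N≡N: 2 × 934 = 1868
    O–H: 12 × 472 = 5664
    Σ(formed) = 7532 kJ
  ΔH_I = 6048 − 7532 = −1484 kJ
Reaction II:
  Bonds broken (reactants):
    C–C: 2 × 359 = 718
    C–H: 10 × 399 = 3990
    C–O: 2 × 364 = 728
    O–H: 2 × 472 = 944
    O=O: 1 × 484 = 484
    Σ(broken) = 6864 kJ
  Bonds formed (products):
    C–C: 2 × 359 = 718
    C–H: 8 × 399 = 3192
    C=O: 2 × 775 = 1550
    O–H: 4 × 472 = 1888
    Σ(formed) = 7348 kJ
  ΔH_II = 6864 − 7348 = −484 kJ
ΔH_I − ΔH_II = −1000 kJ, so reaction I has the more negative ΔH; |ΔH_I − ΔH_II| = 1000 kJ.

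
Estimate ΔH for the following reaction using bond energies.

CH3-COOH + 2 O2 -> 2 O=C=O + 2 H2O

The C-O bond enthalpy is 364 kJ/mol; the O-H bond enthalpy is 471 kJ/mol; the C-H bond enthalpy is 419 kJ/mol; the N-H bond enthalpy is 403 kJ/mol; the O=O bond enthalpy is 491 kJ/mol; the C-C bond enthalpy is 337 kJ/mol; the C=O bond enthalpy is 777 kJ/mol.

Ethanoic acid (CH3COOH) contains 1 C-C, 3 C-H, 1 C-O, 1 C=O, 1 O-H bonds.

Bonds broken (reactants):
  C-C: 1 × 337 = 337
  C-H: 3 × 419 = 1257
  C-O: 1 × 364 = 364
  C=O: 1 × 777 = 777
  O-H: 1 × 471 = 471
  O=O: 2 × 491 = 982
  Σ(broken) = 4188 kJ
Bonds formed (products):
  C=O: 4 × 777 = 3108
  O-H: 4 × 471 = 1884
  Σ(formed) = 4992 kJ
ΔH = Σ(broken) − Σ(formed) = 4188 − 4992 = −804 kJ

ΔH ≈ −804 kJ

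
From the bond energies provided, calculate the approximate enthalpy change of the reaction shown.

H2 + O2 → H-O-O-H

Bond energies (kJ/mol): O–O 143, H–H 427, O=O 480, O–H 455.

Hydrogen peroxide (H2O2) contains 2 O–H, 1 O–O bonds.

Bonds broken (reactants):
  H–H: 1 × 427 = 427
  O=O: 1 × 480 = 480
  Σ(broken) = 907 kJ
Bonds formed (products):
  O–H: 2 × 455 = 910
  O–O: 1 × 143 = 143
  Σ(formed) = 1053 kJ
ΔH = Σ(broken) − Σ(formed) = 907 − 1053 = −146 kJ

ΔH ≈ −146 kJ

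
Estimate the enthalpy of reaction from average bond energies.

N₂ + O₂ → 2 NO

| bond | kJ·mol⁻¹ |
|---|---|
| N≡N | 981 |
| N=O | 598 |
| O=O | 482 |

Bonds broken (reactants):
  N≡N: 1 × 981 = 981
  O=O: 1 × 482 = 482
  Σ(broken) = 1463 kJ
Bonds formed (products):
  N=O: 2 × 598 = 1196
  Σ(formed) = 1196 kJ
ΔH = Σ(broken) − Σ(formed) = 1463 − 1196 = +267 kJ

ΔH ≈ +267 kJ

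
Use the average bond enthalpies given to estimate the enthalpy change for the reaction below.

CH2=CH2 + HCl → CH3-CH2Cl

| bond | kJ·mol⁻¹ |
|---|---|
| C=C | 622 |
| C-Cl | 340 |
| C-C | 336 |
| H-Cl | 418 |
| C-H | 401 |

Bonds broken (reactants):
  C-H: 4 × 401 = 1604
  C=C: 1 × 622 = 622
  H-Cl: 1 × 418 = 418
  Σ(broken) = 2644 kJ
Bonds formed (products):
  C-C: 1 × 336 = 336
  C-Cl: 1 × 340 = 340
  C-H: 5 × 401 = 2005
  Σ(formed) = 2681 kJ
ΔH = Σ(broken) − Σ(formed) = 2644 − 2681 = −37 kJ

ΔH ≈ −37 kJ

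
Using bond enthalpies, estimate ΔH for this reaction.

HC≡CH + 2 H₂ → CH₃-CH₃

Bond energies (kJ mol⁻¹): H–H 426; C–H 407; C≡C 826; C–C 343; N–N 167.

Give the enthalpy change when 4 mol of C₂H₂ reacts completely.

ΔH = −1172 kJ

Bonds broken (reactants):
  C≡C: 1 × 826 = 826
  C–H: 2 × 407 = 814
  H–H: 2 × 426 = 852
  Σ(broken) = 2492 kJ
Bonds formed (products):
  C–C: 1 × 343 = 343
  C–H: 6 × 407 = 2442
  Σ(formed) = 2785 kJ
ΔH = Σ(broken) − Σ(formed) = 2492 − 2785 = −293 kJ
For 4× the reaction as written: 4 × (−293) = −1172 kJ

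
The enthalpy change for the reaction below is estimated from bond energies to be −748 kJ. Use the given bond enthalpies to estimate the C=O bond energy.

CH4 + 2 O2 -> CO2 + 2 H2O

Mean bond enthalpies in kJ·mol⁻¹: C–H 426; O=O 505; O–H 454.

Let D be the C=O bond energy.
Σ(broken) = 4×426 + 2×505 = 2714
Σ(formed) = 2×D + 4×454 = 1816 + 2D
ΔH = Σ(broken) − Σ(formed) = (2714) − (1816 + 2D) = +898 − 2D
Setting this equal to −748 kJ gives 2D = 1646, so D = 823 kJ/mol.

D(C=O) ≈ 823 kJ/mol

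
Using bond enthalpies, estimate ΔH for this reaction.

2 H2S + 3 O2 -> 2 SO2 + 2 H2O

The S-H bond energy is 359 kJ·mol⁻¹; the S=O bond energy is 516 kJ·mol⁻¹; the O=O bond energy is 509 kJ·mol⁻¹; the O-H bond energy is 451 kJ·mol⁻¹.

ΔH ≈ −905 kJ

Bonds broken (reactants):
  O=O: 3 × 509 = 1527
  S-H: 4 × 359 = 1436
  Σ(broken) = 2963 kJ
Bonds formed (products):
  O-H: 4 × 451 = 1804
  S=O: 4 × 516 = 2064
  Σ(formed) = 3868 kJ
ΔH = Σ(broken) − Σ(formed) = 2963 − 3868 = −905 kJ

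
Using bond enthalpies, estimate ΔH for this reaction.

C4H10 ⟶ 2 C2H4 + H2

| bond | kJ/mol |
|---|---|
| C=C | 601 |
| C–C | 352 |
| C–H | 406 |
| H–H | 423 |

Bonds broken (reactants):
  C–C: 3 × 352 = 1056
  C–H: 10 × 406 = 4060
  Σ(broken) = 5116 kJ
Bonds formed (products):
  C–H: 8 × 406 = 3248
  C=C: 2 × 601 = 1202
  H–H: 1 × 423 = 423
  Σ(formed) = 4873 kJ
ΔH = Σ(broken) − Σ(formed) = 5116 − 4873 = +243 kJ

ΔH ≈ +243 kJ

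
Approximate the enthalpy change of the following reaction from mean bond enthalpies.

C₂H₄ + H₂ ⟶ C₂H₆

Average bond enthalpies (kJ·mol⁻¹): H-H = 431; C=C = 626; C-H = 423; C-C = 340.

Bonds broken (reactants):
  C-H: 4 × 423 = 1692
  C=C: 1 × 626 = 626
  H-H: 1 × 431 = 431
  Σ(broken) = 2749 kJ
Bonds formed (products):
  C-C: 1 × 340 = 340
  C-H: 6 × 423 = 2538
  Σ(formed) = 2878 kJ
ΔH = Σ(broken) − Σ(formed) = 2749 − 2878 = −129 kJ

ΔH ≈ −129 kJ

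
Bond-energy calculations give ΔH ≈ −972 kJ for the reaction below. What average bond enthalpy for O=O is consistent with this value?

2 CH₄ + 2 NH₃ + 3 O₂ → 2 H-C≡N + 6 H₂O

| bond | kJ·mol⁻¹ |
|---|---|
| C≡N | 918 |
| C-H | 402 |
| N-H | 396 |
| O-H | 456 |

D(O=O) ≈ 516 kJ/mol

Let D be the O=O bond energy.
Σ(broken) = 8×402 + 6×396 + 3×D = 5592 + 3D
Σ(formed) = 2×918 + 2×402 + 12×456 = 8112
ΔH = Σ(broken) − Σ(formed) = (5592 + 3D) − (8112) = −2520 + 3D
Setting this equal to −972 kJ gives 3D = 1548, so D = 516 kJ/mol.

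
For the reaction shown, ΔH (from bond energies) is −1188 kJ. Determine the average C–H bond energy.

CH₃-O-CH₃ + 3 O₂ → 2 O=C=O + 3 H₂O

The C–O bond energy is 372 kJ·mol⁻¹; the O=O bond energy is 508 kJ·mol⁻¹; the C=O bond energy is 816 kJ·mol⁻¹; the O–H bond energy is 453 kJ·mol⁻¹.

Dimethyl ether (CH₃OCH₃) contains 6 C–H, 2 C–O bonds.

Let D be the C–H bond energy.
Σ(broken) = 6×D + 2×372 + 3×508 = 2268 + 6D
Σ(formed) = 4×816 + 6×453 = 5982
ΔH = Σ(broken) − Σ(formed) = (2268 + 6D) − (5982) = −3714 + 6D
Setting this equal to −1188 kJ gives 6D = 2526, so D = 421 kJ/mol.

D(C–H) ≈ 421 kJ/mol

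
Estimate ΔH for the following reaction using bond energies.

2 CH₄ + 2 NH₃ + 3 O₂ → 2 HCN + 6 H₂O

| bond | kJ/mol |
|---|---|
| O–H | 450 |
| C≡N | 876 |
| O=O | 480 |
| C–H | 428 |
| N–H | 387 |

ΔH ≈ −822 kJ

Bonds broken (reactants):
  C–H: 8 × 428 = 3424
  N–H: 6 × 387 = 2322
  O=O: 3 × 480 = 1440
  Σ(broken) = 7186 kJ
Bonds formed (products):
  C≡N: 2 × 876 = 1752
  C–H: 2 × 428 = 856
  O–H: 12 × 450 = 5400
  Σ(formed) = 8008 kJ
ΔH = Σ(broken) − Σ(formed) = 7186 − 8008 = −822 kJ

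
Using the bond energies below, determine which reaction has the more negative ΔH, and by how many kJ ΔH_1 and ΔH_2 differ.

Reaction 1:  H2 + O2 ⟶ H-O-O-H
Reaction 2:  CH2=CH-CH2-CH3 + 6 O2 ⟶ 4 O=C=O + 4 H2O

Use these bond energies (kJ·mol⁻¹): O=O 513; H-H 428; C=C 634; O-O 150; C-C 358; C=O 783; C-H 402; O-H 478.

Reaction 2, by 2279 kJ

Reaction 1:
  Bonds broken (reactants):
    H-H: 1 × 428 = 428
    O=O: 1 × 513 = 513
    Σ(broken) = 941 kJ
  Bonds formed (products):
    O-H: 2 × 478 = 956
    O-O: 1 × 150 = 150
    Σ(formed) = 1106 kJ
  ΔH_1 = 941 − 1106 = −165 kJ
Reaction 2:
  Bonds broken (reactants):
    C-C: 2 × 358 = 716
    C-H: 8 × 402 = 3216
    C=C: 1 × 634 = 634
    O=O: 6 × 513 = 3078
    Σ(broken) = 7644 kJ
  Bonds formed (products):
    C=O: 8 × 783 = 6264
    O-H: 8 × 478 = 3824
    Σ(formed) = 10088 kJ
  ΔH_2 = 7644 − 10088 = −2444 kJ
ΔH_1 − ΔH_2 = +2279 kJ, so reaction 2 has the more negative ΔH; |ΔH_1 − ΔH_2| = 2279 kJ.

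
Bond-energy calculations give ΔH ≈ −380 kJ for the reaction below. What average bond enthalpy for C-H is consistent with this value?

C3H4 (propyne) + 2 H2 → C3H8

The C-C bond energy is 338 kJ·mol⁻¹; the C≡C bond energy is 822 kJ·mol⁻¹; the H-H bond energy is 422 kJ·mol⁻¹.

Let D be the C-H bond energy.
Σ(broken) = 1×822 + 1×338 + 4×D + 2×422 = 2004 + 4D
Σ(formed) = 2×338 + 8×D = 676 + 8D
ΔH = Σ(broken) − Σ(formed) = (2004 + 4D) − (676 + 8D) = +1328 − 4D
Setting this equal to −380 kJ gives 4D = 1708, so D = 427 kJ/mol.

D(C-H) ≈ 427 kJ/mol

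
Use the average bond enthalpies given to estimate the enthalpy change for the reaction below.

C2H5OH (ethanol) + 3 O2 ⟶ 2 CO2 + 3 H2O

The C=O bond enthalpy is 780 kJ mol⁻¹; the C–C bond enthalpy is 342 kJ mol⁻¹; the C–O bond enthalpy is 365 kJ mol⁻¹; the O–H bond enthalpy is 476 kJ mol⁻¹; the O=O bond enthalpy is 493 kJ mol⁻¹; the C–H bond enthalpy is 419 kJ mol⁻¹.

ΔH ≈ −1219 kJ

Bonds broken (reactants):
  C–C: 1 × 342 = 342
  C–H: 5 × 419 = 2095
  C–O: 1 × 365 = 365
  O–H: 1 × 476 = 476
  O=O: 3 × 493 = 1479
  Σ(broken) = 4757 kJ
Bonds formed (products):
  C=O: 4 × 780 = 3120
  O–H: 6 × 476 = 2856
  Σ(formed) = 5976 kJ
ΔH = Σ(broken) − Σ(formed) = 4757 − 5976 = −1219 kJ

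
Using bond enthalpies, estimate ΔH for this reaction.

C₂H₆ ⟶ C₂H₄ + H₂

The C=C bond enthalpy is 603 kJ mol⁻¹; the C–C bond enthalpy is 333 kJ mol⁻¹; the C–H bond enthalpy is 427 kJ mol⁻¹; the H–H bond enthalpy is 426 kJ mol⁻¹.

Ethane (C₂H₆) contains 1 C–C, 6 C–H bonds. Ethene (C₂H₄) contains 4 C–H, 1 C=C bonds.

Bonds broken (reactants):
  C–C: 1 × 333 = 333
  C–H: 6 × 427 = 2562
  Σ(broken) = 2895 kJ
Bonds formed (products):
  C–H: 4 × 427 = 1708
  C=C: 1 × 603 = 603
  H–H: 1 × 426 = 426
  Σ(formed) = 2737 kJ
ΔH = Σ(broken) − Σ(formed) = 2895 − 2737 = +158 kJ

ΔH ≈ +158 kJ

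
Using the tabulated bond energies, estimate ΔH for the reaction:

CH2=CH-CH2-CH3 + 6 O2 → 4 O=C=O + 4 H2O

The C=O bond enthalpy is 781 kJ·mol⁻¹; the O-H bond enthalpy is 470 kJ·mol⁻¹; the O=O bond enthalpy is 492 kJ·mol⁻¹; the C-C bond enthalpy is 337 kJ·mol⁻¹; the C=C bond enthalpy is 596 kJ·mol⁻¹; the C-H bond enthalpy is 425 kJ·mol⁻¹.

Bonds broken (reactants):
  C-C: 2 × 337 = 674
  C-H: 8 × 425 = 3400
  C=C: 1 × 596 = 596
  O=O: 6 × 492 = 2952
  Σ(broken) = 7622 kJ
Bonds formed (products):
  C=O: 8 × 781 = 6248
  O-H: 8 × 470 = 3760
  Σ(formed) = 10008 kJ
ΔH = Σ(broken) − Σ(formed) = 7622 − 10008 = −2386 kJ

ΔH ≈ −2386 kJ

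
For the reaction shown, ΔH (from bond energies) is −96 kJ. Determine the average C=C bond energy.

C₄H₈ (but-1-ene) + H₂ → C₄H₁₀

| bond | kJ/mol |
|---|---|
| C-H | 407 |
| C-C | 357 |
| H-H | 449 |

Let D be the C=C bond energy.
Σ(broken) = 2×357 + 8×407 + 1×D + 1×449 = 4419 + D
Σ(formed) = 3×357 + 10×407 = 5141
ΔH = Σ(broken) − Σ(formed) = (4419 + D) − (5141) = −722 + D
Setting this equal to −96 kJ gives D = 626 kJ/mol.

D(C=C) ≈ 626 kJ/mol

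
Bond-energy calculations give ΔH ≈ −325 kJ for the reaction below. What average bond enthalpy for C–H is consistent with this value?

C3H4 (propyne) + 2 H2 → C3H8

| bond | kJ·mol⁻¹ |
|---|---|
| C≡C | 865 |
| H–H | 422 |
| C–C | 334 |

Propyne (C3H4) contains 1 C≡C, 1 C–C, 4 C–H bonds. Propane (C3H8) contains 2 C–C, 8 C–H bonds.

D(C–H) ≈ 425 kJ/mol

Let D be the C–H bond energy.
Σ(broken) = 1×865 + 1×334 + 4×D + 2×422 = 2043 + 4D
Σ(formed) = 2×334 + 8×D = 668 + 8D
ΔH = Σ(broken) − Σ(formed) = (2043 + 4D) − (668 + 8D) = +1375 − 4D
Setting this equal to −325 kJ gives 4D = 1700, so D = 425 kJ/mol.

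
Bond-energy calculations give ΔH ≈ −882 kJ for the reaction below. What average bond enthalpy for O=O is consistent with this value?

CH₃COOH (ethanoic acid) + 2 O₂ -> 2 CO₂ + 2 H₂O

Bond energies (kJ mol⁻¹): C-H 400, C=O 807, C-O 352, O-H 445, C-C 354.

D(O=O) ≈ 484 kJ/mol

Let D be the O=O bond energy.
Σ(broken) = 1×354 + 3×400 + 1×352 + 1×807 + 1×445 + 2×D = 3158 + 2D
Σ(formed) = 4×807 + 4×445 = 5008
ΔH = Σ(broken) − Σ(formed) = (3158 + 2D) − (5008) = −1850 + 2D
Setting this equal to −882 kJ gives 2D = 968, so D = 484 kJ/mol.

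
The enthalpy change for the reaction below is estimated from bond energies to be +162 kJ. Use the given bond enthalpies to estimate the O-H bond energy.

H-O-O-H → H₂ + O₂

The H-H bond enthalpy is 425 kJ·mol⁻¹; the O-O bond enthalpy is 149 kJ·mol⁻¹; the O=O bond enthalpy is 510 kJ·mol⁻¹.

D(O-H) ≈ 474 kJ/mol

Let D be the O-H bond energy.
Σ(broken) = 2×D + 1×149 = 149 + 2D
Σ(formed) = 1×425 + 1×510 = 935
ΔH = Σ(broken) − Σ(formed) = (149 + 2D) − (935) = −786 + 2D
Setting this equal to +162 kJ gives 2D = 948, so D = 474 kJ/mol.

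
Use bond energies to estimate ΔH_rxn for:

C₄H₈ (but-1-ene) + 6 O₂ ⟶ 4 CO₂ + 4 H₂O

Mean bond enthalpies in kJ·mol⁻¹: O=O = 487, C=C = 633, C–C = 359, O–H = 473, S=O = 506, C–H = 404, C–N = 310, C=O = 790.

ΔH ≈ −2599 kJ

Bonds broken (reactants):
  C–C: 2 × 359 = 718
  C–H: 8 × 404 = 3232
  C=C: 1 × 633 = 633
  O=O: 6 × 487 = 2922
  Σ(broken) = 7505 kJ
Bonds formed (products):
  C=O: 8 × 790 = 6320
  O–H: 8 × 473 = 3784
  Σ(formed) = 10104 kJ
ΔH = Σ(broken) − Σ(formed) = 7505 − 10104 = −2599 kJ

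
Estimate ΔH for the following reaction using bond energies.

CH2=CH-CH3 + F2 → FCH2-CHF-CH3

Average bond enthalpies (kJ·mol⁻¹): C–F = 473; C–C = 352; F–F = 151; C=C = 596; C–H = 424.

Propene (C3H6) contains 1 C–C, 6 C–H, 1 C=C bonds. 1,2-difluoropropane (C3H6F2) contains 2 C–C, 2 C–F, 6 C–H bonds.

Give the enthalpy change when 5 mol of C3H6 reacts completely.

ΔH = −2755 kJ

Bonds broken (reactants):
  C–C: 1 × 352 = 352
  C–H: 6 × 424 = 2544
  C=C: 1 × 596 = 596
  F–F: 1 × 151 = 151
  Σ(broken) = 3643 kJ
Bonds formed (products):
  C–C: 2 × 352 = 704
  C–F: 2 × 473 = 946
  C–H: 6 × 424 = 2544
  Σ(formed) = 4194 kJ
ΔH = Σ(broken) − Σ(formed) = 3643 − 4194 = −551 kJ
For 5× the reaction as written: 5 × (−551) = −2755 kJ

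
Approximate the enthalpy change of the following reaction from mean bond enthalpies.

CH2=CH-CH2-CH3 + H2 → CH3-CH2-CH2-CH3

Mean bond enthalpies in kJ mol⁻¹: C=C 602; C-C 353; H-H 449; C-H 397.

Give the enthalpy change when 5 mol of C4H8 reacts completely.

Bonds broken (reactants):
  C-C: 2 × 353 = 706
  C-H: 8 × 397 = 3176
  C=C: 1 × 602 = 602
  H-H: 1 × 449 = 449
  Σ(broken) = 4933 kJ
Bonds formed (products):
  C-C: 3 × 353 = 1059
  C-H: 10 × 397 = 3970
  Σ(formed) = 5029 kJ
ΔH = Σ(broken) − Σ(formed) = 4933 − 5029 = −96 kJ
For 5× the reaction as written: 5 × (−96) = −480 kJ

ΔH = −480 kJ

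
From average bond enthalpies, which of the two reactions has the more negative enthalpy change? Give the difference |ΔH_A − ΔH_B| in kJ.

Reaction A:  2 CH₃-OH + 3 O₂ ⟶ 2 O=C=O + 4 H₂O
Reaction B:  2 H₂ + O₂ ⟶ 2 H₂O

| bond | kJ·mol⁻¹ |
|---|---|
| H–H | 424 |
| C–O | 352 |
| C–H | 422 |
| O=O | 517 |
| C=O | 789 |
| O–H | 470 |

Reaction A, by 674 kJ

Reaction A:
  Bonds broken (reactants):
    C–H: 6 × 422 = 2532
    C–O: 2 × 352 = 704
    O–H: 2 × 470 = 940
    O=O: 3 × 517 = 1551
    Σ(broken) = 5727 kJ
  Bonds formed (products):
    C=O: 4 × 789 = 3156
    O–H: 8 × 470 = 3760
    Σ(formed) = 6916 kJ
  ΔH_A = 5727 − 6916 = −1189 kJ
Reaction B:
  Bonds broken (reactants):
    H–H: 2 × 424 = 848
    O=O: 1 × 517 = 517
    Σ(broken) = 1365 kJ
  Bonds formed (products):
    O–H: 4 × 470 = 1880
    Σ(formed) = 1880 kJ
  ΔH_B = 1365 − 1880 = −515 kJ
ΔH_A − ΔH_B = −674 kJ, so reaction A has the more negative ΔH; |ΔH_A − ΔH_B| = 674 kJ.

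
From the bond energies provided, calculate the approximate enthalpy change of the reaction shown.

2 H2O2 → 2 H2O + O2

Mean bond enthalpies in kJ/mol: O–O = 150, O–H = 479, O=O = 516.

ΔH ≈ −216 kJ

Bonds broken (reactants):
  O–H: 4 × 479 = 1916
  O–O: 2 × 150 = 300
  Σ(broken) = 2216 kJ
Bonds formed (products):
  O–H: 4 × 479 = 1916
  O=O: 1 × 516 = 516
  Σ(formed) = 2432 kJ
ΔH = Σ(broken) − Σ(formed) = 2216 − 2432 = −216 kJ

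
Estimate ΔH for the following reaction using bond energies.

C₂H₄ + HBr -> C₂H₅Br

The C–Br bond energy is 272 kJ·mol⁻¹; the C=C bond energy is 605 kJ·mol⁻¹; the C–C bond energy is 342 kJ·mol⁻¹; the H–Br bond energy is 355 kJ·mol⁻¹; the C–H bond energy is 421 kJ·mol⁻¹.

Bonds broken (reactants):
  C–H: 4 × 421 = 1684
  C=C: 1 × 605 = 605
  H–Br: 1 × 355 = 355
  Σ(broken) = 2644 kJ
Bonds formed (products):
  C–Br: 1 × 272 = 272
  C–C: 1 × 342 = 342
  C–H: 5 × 421 = 2105
  Σ(formed) = 2719 kJ
ΔH = Σ(broken) − Σ(formed) = 2644 − 2719 = −75 kJ

ΔH ≈ −75 kJ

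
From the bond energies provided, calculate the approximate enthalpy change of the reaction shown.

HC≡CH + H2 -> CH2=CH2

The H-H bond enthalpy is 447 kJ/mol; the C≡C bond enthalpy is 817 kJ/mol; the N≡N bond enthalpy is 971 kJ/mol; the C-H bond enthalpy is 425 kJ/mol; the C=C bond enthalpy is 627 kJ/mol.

ΔH ≈ −213 kJ

Bonds broken (reactants):
  C≡C: 1 × 817 = 817
  C-H: 2 × 425 = 850
  H-H: 1 × 447 = 447
  Σ(broken) = 2114 kJ
Bonds formed (products):
  C-H: 4 × 425 = 1700
  C=C: 1 × 627 = 627
  Σ(formed) = 2327 kJ
ΔH = Σ(broken) − Σ(formed) = 2114 − 2327 = −213 kJ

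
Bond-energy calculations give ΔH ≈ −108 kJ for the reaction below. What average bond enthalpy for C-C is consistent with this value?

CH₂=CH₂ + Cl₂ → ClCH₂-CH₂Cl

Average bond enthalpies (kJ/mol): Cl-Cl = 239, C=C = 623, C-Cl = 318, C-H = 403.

D(C-C) ≈ 334 kJ/mol

Let D be the C-C bond energy.
Σ(broken) = 4×403 + 1×623 + 1×239 = 2474
Σ(formed) = 1×D + 2×318 + 4×403 = 2248 + D
ΔH = Σ(broken) − Σ(formed) = (2474) − (2248 + D) = +226 − D
Setting this equal to −108 kJ gives D = 334 kJ/mol.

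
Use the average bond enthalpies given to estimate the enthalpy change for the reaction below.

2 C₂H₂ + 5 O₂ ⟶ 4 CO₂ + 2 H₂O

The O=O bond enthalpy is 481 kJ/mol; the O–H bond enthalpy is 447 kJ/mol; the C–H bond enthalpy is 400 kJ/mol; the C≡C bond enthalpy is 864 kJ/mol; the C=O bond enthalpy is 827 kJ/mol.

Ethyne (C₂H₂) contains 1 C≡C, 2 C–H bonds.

ΔH ≈ −2671 kJ

Bonds broken (reactants):
  C≡C: 2 × 864 = 1728
  C–H: 4 × 400 = 1600
  O=O: 5 × 481 = 2405
  Σ(broken) = 5733 kJ
Bonds formed (products):
  C=O: 8 × 827 = 6616
  O–H: 4 × 447 = 1788
  Σ(formed) = 8404 kJ
ΔH = Σ(broken) − Σ(formed) = 5733 − 8404 = −2671 kJ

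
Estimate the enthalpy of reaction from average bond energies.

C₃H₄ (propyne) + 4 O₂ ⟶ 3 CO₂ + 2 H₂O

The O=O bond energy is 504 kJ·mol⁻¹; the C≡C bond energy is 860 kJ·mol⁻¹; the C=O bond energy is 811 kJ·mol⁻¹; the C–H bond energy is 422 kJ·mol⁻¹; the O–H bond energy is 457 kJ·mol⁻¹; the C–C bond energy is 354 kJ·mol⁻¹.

Bonds broken (reactants):
  C≡C: 1 × 860 = 860
  C–C: 1 × 354 = 354
  C–H: 4 × 422 = 1688
  O=O: 4 × 504 = 2016
  Σ(broken) = 4918 kJ
Bonds formed (products):
  C=O: 6 × 811 = 4866
  O–H: 4 × 457 = 1828
  Σ(formed) = 6694 kJ
ΔH = Σ(broken) − Σ(formed) = 4918 − 6694 = −1776 kJ

ΔH ≈ −1776 kJ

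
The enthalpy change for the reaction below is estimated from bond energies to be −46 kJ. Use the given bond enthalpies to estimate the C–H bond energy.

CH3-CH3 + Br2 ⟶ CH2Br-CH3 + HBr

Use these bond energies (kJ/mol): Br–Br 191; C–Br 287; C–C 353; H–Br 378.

Let D be the C–H bond energy.
Σ(broken) = 1×191 + 1×353 + 6×D = 544 + 6D
Σ(formed) = 1×287 + 1×353 + 5×D + 1×378 = 1018 + 5D
ΔH = Σ(broken) − Σ(formed) = (544 + 6D) − (1018 + 5D) = −474 + D
Setting this equal to −46 kJ gives D = 428 kJ/mol.

D(C–H) ≈ 428 kJ/mol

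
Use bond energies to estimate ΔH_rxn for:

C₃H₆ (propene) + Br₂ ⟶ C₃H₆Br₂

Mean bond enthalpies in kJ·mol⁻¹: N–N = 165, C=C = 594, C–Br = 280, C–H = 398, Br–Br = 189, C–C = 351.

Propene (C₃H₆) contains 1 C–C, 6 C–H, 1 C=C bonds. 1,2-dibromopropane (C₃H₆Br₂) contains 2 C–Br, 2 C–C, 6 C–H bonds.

ΔH ≈ −128 kJ

Bonds broken (reactants):
  Br–Br: 1 × 189 = 189
  C–C: 1 × 351 = 351
  C–H: 6 × 398 = 2388
  C=C: 1 × 594 = 594
  Σ(broken) = 3522 kJ
Bonds formed (products):
  C–Br: 2 × 280 = 560
  C–C: 2 × 351 = 702
  C–H: 6 × 398 = 2388
  Σ(formed) = 3650 kJ
ΔH = Σ(broken) − Σ(formed) = 3522 − 3650 = −128 kJ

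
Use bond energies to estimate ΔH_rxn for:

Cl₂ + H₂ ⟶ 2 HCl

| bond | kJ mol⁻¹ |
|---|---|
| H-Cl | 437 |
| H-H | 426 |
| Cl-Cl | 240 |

ΔH ≈ −208 kJ

Bonds broken (reactants):
  Cl-Cl: 1 × 240 = 240
  H-H: 1 × 426 = 426
  Σ(broken) = 666 kJ
Bonds formed (products):
  H-Cl: 2 × 437 = 874
  Σ(formed) = 874 kJ
ΔH = Σ(broken) − Σ(formed) = 666 − 874 = −208 kJ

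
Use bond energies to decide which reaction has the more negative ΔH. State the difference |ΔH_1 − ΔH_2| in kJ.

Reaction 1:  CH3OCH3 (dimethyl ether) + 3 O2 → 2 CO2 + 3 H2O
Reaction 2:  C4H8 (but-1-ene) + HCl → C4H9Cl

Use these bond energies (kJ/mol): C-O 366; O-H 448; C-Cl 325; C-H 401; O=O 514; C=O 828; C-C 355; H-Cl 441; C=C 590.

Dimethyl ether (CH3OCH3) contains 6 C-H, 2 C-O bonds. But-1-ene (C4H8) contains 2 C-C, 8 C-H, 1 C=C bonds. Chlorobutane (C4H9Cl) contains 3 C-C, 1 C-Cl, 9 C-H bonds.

Reaction 1, by 1270 kJ

Reaction 1:
  Bonds broken (reactants):
    C-H: 6 × 401 = 2406
    C-O: 2 × 366 = 732
    O=O: 3 × 514 = 1542
    Σ(broken) = 4680 kJ
  Bonds formed (products):
    C=O: 4 × 828 = 3312
    O-H: 6 × 448 = 2688
    Σ(formed) = 6000 kJ
  ΔH_1 = 4680 − 6000 = −1320 kJ
Reaction 2:
  Bonds broken (reactants):
    C-C: 2 × 355 = 710
    C-H: 8 × 401 = 3208
    C=C: 1 × 590 = 590
    H-Cl: 1 × 441 = 441
    Σ(broken) = 4949 kJ
  Bonds formed (products):
    C-C: 3 × 355 = 1065
    C-Cl: 1 × 325 = 325
    C-H: 9 × 401 = 3609
    Σ(formed) = 4999 kJ
  ΔH_2 = 4949 − 4999 = −50 kJ
ΔH_1 − ΔH_2 = −1270 kJ, so reaction 1 has the more negative ΔH; |ΔH_1 − ΔH_2| = 1270 kJ.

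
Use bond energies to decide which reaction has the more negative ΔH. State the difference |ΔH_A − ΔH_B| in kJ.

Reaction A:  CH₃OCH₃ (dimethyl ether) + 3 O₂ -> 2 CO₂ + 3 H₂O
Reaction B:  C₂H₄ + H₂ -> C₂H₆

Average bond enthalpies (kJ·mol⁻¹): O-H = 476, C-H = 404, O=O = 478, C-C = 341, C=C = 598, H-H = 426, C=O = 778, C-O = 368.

Reaction A, by 1249 kJ

Reaction A:
  Bonds broken (reactants):
    C-H: 6 × 404 = 2424
    C-O: 2 × 368 = 736
    O=O: 3 × 478 = 1434
    Σ(broken) = 4594 kJ
  Bonds formed (products):
    C=O: 4 × 778 = 3112
    O-H: 6 × 476 = 2856
    Σ(formed) = 5968 kJ
  ΔH_A = 4594 − 5968 = −1374 kJ
Reaction B:
  Bonds broken (reactants):
    C-H: 4 × 404 = 1616
    C=C: 1 × 598 = 598
    H-H: 1 × 426 = 426
    Σ(broken) = 2640 kJ
  Bonds formed (products):
    C-C: 1 × 341 = 341
    C-H: 6 × 404 = 2424
    Σ(formed) = 2765 kJ
  ΔH_B = 2640 − 2765 = −125 kJ
ΔH_A − ΔH_B = −1249 kJ, so reaction A has the more negative ΔH; |ΔH_A − ΔH_B| = 1249 kJ.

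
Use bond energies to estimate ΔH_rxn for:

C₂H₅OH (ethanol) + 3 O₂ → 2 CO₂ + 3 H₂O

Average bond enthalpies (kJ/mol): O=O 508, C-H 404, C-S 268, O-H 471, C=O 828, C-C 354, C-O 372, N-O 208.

ΔH ≈ −1397 kJ

Bonds broken (reactants):
  C-C: 1 × 354 = 354
  C-H: 5 × 404 = 2020
  C-O: 1 × 372 = 372
  O-H: 1 × 471 = 471
  O=O: 3 × 508 = 1524
  Σ(broken) = 4741 kJ
Bonds formed (products):
  C=O: 4 × 828 = 3312
  O-H: 6 × 471 = 2826
  Σ(formed) = 6138 kJ
ΔH = Σ(broken) − Σ(formed) = 4741 − 6138 = −1397 kJ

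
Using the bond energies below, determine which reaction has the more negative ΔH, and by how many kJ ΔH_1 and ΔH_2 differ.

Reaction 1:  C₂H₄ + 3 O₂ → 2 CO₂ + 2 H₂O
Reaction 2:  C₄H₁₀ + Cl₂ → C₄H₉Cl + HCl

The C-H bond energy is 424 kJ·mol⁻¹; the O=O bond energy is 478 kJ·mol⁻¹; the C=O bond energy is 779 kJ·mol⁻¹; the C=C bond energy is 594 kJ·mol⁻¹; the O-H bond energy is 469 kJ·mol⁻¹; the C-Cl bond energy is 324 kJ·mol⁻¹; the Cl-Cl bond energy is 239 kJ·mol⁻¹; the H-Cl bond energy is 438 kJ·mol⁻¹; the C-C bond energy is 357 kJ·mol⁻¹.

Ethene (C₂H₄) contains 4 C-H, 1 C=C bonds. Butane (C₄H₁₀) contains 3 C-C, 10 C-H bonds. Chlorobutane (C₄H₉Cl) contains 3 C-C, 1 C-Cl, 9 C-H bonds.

Reaction 1:
  Bonds broken (reactants):
    C-H: 4 × 424 = 1696
    C=C: 1 × 594 = 594
    O=O: 3 × 478 = 1434
    Σ(broken) = 3724 kJ
  Bonds formed (products):
    C=O: 4 × 779 = 3116
    O-H: 4 × 469 = 1876
    Σ(formed) = 4992 kJ
  ΔH_1 = 3724 − 4992 = −1268 kJ
Reaction 2:
  Bonds broken (reactants):
    C-C: 3 × 357 = 1071
    C-H: 10 × 424 = 4240
    Cl-Cl: 1 × 239 = 239
    Σ(broken) = 5550 kJ
  Bonds formed (products):
    C-C: 3 × 357 = 1071
    C-Cl: 1 × 324 = 324
    C-H: 9 × 424 = 3816
    H-Cl: 1 × 438 = 438
    Σ(formed) = 5649 kJ
  ΔH_2 = 5550 − 5649 = −99 kJ
ΔH_1 − ΔH_2 = −1169 kJ, so reaction 1 has the more negative ΔH; |ΔH_1 − ΔH_2| = 1169 kJ.

Reaction 1, by 1169 kJ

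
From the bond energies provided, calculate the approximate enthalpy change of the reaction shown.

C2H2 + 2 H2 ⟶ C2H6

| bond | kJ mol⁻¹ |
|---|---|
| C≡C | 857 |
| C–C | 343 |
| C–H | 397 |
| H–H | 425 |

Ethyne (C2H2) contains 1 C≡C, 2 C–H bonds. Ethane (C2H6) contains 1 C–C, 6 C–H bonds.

Bonds broken (reactants):
  C≡C: 1 × 857 = 857
  C–H: 2 × 397 = 794
  H–H: 2 × 425 = 850
  Σ(broken) = 2501 kJ
Bonds formed (products):
  C–C: 1 × 343 = 343
  C–H: 6 × 397 = 2382
  Σ(formed) = 2725 kJ
ΔH = Σ(broken) − Σ(formed) = 2501 − 2725 = −224 kJ

ΔH ≈ −224 kJ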